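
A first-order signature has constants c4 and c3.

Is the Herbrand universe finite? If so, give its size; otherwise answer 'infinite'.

There are no function symbols, so every ground term is one of the 2 constants.
The Herbrand universe is {c4, c3}, which is finite with 2 elements.

2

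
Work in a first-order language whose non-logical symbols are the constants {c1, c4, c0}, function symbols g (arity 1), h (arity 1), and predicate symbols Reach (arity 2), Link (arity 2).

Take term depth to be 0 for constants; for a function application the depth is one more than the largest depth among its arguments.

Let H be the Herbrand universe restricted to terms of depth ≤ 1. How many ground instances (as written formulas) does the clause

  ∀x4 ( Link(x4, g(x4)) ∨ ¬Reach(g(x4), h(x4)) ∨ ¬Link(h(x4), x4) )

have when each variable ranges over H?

9

Ground terms of depth ≤ 1:
  Let N_k = |{terms of depth ≤ k}|. Then N_0 = 3 and N_k = 3 + N_{k-1} + N_{k-1} for k ≥ 1 (one summand per function symbol, arity giving the exponent).
  N_0 = 3
  N_1 = 3 + 3 + 3 = 9
So there are 9 ground terms available for substitution.
The variable x4 ranges independently over the available ground terms, and distinct assignments produce distinct instances.
Number of ground instances = 9.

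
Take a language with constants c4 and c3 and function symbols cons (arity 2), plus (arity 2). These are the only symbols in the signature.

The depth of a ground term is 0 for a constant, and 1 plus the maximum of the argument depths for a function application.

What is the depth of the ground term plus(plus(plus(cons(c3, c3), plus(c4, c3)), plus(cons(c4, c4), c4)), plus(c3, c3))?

depth(cons(c3, c3)) = 1 + max(0, 0) = 1
depth(plus(c4, c3)) = 1 + max(0, 0) = 1
depth(plus(cons(c3, c3), plus(c4, c3))) = 1 + max(1, 1) = 2
depth(cons(c4, c4)) = 1 + max(0, 0) = 1
depth(plus(cons(c4, c4), c4)) = 1 + max(1, 0) = 2
depth(plus(plus(cons(c3, c3), plus(c4, c3)), plus(cons(c4, c4), c4))) = 1 + max(2, 2) = 3
depth(plus(c3, c3)) = 1 + max(0, 0) = 1
depth(plus(plus(plus(cons(c3, c3), plus(c4, c3)), plus(cons(c4, c4), c4)), plus(c3, c3))) = 1 + max(3, 1) = 4

4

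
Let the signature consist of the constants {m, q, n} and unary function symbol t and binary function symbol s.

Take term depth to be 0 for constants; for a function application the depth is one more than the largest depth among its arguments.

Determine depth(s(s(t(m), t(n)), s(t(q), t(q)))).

3

depth(t(m)) = 1 + depth(m) = 1 + 0 = 1
depth(t(n)) = 1 + depth(n) = 1 + 0 = 1
depth(s(t(m), t(n))) = 1 + max(1, 1) = 2
depth(t(q)) = 1 + depth(q) = 1 + 0 = 1
depth(s(t(q), t(q))) = 1 + max(1, 1) = 2
depth(s(s(t(m), t(n)), s(t(q), t(q)))) = 1 + max(2, 2) = 3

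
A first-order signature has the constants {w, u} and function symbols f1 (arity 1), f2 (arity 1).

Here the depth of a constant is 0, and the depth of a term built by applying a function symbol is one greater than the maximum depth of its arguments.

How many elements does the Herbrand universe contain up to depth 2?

14

Count level by level. With function symbols f1/1, f2/1, the terms of depth ≤ k are the 2 constants together with each function applied to depth-≤(k−1) tuples, so N_k = 2 + N_{k-1} + N_{k-1}.
N_0 = 2
N_1 = 2 + 2 + 2 = 6
N_2 = 2 + 6 + 6 = 14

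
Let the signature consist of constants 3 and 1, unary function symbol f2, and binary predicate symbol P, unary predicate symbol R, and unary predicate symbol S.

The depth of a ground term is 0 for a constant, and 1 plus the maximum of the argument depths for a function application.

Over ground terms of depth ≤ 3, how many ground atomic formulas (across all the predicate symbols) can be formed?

First count ground terms of depth ≤ 3.
Let N_k = |{terms of depth ≤ k}|. Then N_0 = 2 and N_k = 2 + N_{k-1} for k ≥ 1 (one summand per function symbol, arity giving the exponent).
N_0 = 2
N_1 = 2 + 2 = 4
N_2 = 2 + 4 = 6
N_3 = 2 + 6 = 8
So |H| = 8.
Ground atoms are formed by filling each argument slot of a predicate with a term from H, so an r-ary predicate gives |H|^r atoms:
  P: 8^2 = 64;  R: 8;  S: 8
Total ground atoms: 64 + 8 + 8 = 80.

80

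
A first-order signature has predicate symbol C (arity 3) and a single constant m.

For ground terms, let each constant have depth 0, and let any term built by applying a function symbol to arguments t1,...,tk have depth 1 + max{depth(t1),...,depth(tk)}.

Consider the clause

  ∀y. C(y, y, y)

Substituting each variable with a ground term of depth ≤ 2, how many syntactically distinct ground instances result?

Ground terms of depth ≤ 2:
  With no function symbols every ground term is a constant, so there is exactly 1 ground term at every depth bound.
  N_0 = 1
  N_1 = 1
  N_2 = 1
So there is exactly 1 ground term available for substitution.
The body mentions the single quantified variable y; since ground terms form a free algebra, no two substitutions collapse to the same formula.
Number of ground instances = 1.

1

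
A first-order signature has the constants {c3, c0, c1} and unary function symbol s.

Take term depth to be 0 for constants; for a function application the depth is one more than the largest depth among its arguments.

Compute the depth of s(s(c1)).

2

depth(s(c1)) = 1 + depth(c1) = 1 + 0 = 1
depth(s(s(c1))) = 1 + depth(s(c1)) = 1 + 1 = 2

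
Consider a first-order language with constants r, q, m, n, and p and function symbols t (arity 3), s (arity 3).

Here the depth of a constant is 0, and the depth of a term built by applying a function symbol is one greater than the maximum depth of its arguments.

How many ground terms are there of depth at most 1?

255

Write N_k for the number of ground terms of depth ≤ k. A term of depth ≤ k is either a constant or a function symbol applied to arguments of depth ≤ k−1, so N_k = 5 + N_{k-1}^3 + N_{k-1}^3.
N_0 = 5
N_1 = 5 + 5^3 + 5^3 = 255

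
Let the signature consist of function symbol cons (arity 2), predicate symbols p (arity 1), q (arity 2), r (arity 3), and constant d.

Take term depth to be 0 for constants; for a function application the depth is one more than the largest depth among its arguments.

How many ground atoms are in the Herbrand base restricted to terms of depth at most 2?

First count ground terms of depth ≤ 2.
Let N_k = |{terms of depth ≤ k}|. Then N_0 = 1 and N_k = 1 + N_{k-1}^2 for k ≥ 1 (one summand per function symbol, arity giving the exponent).
N_0 = 1
N_1 = 1 + 1^2 = 2
N_2 = 1 + 2^2 = 5
Explicitly: d, cons(d, d), cons(d, cons(d, d)), cons(cons(d, d), d), cons(cons(d, d), cons(d, d)).
So |H| = 5.
Each predicate of arity r yields |H|^r ground atoms (one per choice of an r-tuple from H):
  p: 5;  q: 5^2 = 25;  r: 5^3 = 125
Total ground atoms: 5 + 25 + 125 = 155.

155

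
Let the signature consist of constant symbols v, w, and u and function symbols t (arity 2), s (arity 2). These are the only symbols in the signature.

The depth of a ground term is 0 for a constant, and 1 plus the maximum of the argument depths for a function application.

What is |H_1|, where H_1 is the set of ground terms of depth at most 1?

21

Count level by level. With function symbols t/2, s/2, the terms of depth ≤ k are the 3 constants together with each function applied to depth-≤(k−1) tuples, so N_k = 3 + N_{k-1}^2 + N_{k-1}^2.
N_0 = 3
N_1 = 3 + 3^2 + 3^2 = 21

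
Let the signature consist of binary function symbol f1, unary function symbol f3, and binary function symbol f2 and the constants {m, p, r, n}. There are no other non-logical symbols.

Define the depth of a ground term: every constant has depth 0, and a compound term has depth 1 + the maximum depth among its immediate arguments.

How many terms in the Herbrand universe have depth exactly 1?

36

Write N_k for the number of ground terms of depth ≤ k. A term of depth ≤ k is either a constant or a function symbol applied to arguments of depth ≤ k−1, so N_k = 4 + N_{k-1}^2 + N_{k-1} + N_{k-1}^2.
N_0 = 4
N_1 = 4 + 4^2 + 4 + 4^2 = 40
Terms of depth exactly 1: N_1 − N_0 = 40 − 4 = 36.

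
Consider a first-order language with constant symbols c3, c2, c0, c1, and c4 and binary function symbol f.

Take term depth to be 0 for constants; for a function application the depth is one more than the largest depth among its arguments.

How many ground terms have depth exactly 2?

875

Count level by level. With function symbols f/2, the terms of depth ≤ k are the 5 constants together with each function applied to depth-≤(k−1) tuples, so N_k = 5 + N_{k-1}^2.
N_0 = 5
N_1 = 5 + 5^2 = 30
N_2 = 5 + 30^2 = 905
Terms of depth exactly 2: N_2 − N_1 = 905 − 30 = 875.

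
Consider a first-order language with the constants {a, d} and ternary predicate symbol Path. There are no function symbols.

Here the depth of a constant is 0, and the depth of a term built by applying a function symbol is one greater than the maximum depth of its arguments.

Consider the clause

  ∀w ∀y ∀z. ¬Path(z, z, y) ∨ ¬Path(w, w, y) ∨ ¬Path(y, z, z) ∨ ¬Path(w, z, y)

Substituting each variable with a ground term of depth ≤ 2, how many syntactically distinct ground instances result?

8

Ground terms of depth ≤ 2:
  With no function symbols every ground term is a constant, so there are exactly 2 ground terms at every depth bound.
  N_0 = 2
  N_1 = 2
  N_2 = 2
  Explicitly: a, d.
So there are 2 ground terms available for substitution.
The clause has 3 distinct variables (w, y, z), each appearing in the body. In the free term algebra distinct substitutions yield syntactically distinct ground instances.
Number of ground instances = 2^3 = 8.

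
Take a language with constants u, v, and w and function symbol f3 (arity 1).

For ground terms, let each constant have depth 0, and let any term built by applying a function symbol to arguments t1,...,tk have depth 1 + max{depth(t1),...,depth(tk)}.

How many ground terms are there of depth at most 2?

If N_k denotes the number of depth-≤k ground terms, the 3 constants give N_0 = 3, and each function symbol of arity r contributes N_{k-1}^r new terms at level k: N_k = 3 + N_{k-1}.
N_0 = 3
N_1 = 3 + 3 = 6
N_2 = 3 + 6 = 9
Explicitly: u, v, w, f3(u), f3(v), f3(w), f3(f3(u)), f3(f3(v)), f3(f3(w)).

9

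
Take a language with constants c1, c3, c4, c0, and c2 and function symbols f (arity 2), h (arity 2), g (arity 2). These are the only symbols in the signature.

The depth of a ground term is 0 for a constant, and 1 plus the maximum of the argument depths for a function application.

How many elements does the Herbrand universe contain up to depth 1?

Let N_k count ground terms of depth at most k. Each non-constant term of depth ≤ k is some function symbol applied to depth-≤(k−1) arguments, giving N_k = 5 + N_{k-1}^2 + N_{k-1}^2 + N_{k-1}^2.
N_0 = 5
N_1 = 5 + 5^2 + 5^2 + 5^2 = 80

80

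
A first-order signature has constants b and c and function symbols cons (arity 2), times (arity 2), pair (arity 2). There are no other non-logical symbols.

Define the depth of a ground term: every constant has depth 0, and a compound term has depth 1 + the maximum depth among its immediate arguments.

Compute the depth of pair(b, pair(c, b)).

depth(pair(c, b)) = 1 + max(0, 0) = 1
depth(pair(b, pair(c, b))) = 1 + max(0, 1) = 2

2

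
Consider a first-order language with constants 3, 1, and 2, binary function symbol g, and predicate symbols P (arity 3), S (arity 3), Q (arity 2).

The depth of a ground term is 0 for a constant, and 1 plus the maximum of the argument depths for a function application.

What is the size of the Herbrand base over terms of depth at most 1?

First count ground terms of depth ≤ 1.
Let N_k count ground terms of depth at most k. Each non-constant term of depth ≤ k is some function symbol applied to depth-≤(k−1) arguments, giving N_k = 3 + N_{k-1}^2.
N_0 = 3
N_1 = 3 + 3^2 = 12
So |H| = 12.
Ground atoms are formed by filling each argument slot of a predicate with a term from H, so an r-ary predicate gives |H|^r atoms:
  P: 12^3 = 1728;  S: 12^3 = 1728;  Q: 12^2 = 144
Total ground atoms: 1728 + 1728 + 144 = 3600.

3600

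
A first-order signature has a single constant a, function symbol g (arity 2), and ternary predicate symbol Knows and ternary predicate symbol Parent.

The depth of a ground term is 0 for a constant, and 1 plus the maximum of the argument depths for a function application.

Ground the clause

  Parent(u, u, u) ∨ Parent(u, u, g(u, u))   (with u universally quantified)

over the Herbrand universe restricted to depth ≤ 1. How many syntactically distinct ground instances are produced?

Ground terms of depth ≤ 1:
  Count level by level. With function symbols g/2, the terms of depth ≤ k are the 1 constant together with each function applied to depth-≤(k−1) tuples, so N_k = 1 + N_{k-1}^2.
  N_0 = 1
  N_1 = 1 + 1^2 = 2
  Explicitly: a, g(a, a).
So there are 2 ground terms available for substitution.
The body mentions the single quantified variable u; since ground terms form a free algebra, no two substitutions collapse to the same formula.
Number of ground instances = 2.

2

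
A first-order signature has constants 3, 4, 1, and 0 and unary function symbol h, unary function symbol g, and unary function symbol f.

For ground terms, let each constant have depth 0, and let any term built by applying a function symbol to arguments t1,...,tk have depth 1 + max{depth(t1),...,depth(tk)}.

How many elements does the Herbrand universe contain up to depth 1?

16

Let N_k = |{terms of depth ≤ k}|. Then N_0 = 4 and N_k = 4 + N_{k-1} + N_{k-1} + N_{k-1} for k ≥ 1 (one summand per function symbol, arity giving the exponent).
N_0 = 4
N_1 = 4 + 4 + 4 + 4 = 16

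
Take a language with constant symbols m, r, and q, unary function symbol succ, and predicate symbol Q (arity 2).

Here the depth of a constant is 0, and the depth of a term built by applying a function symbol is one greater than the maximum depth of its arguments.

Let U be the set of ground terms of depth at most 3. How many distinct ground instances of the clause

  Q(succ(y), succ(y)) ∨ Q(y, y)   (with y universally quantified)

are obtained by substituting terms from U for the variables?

12

Ground terms of depth ≤ 3:
  Let N_k count ground terms of depth at most k. Each non-constant term of depth ≤ k is some function symbol applied to depth-≤(k−1) arguments, giving N_k = 3 + N_{k-1}.
  N_0 = 3
  N_1 = 3 + 3 = 6
  N_2 = 3 + 6 = 9
  N_3 = 3 + 9 = 12
  Explicitly: m, r, q, succ(m), succ(r), succ(q), succ(succ(m)), succ(succ(r)), succ(succ(q)), succ(succ(succ(m))), succ(succ(succ(r))), succ(succ(succ(q))).
So there are 12 ground terms available for substitution.
The body mentions the single quantified variable y; since ground terms form a free algebra, no two substitutions collapse to the same formula.
Number of ground instances = 12.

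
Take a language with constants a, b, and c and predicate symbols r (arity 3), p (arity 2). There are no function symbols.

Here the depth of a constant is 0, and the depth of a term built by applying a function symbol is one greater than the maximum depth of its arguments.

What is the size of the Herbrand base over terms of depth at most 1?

First count ground terms of depth ≤ 1.
With no function symbols every ground term is a constant, so there are exactly 3 ground terms at every depth bound.
N_0 = 3
N_1 = 3
Explicitly: a, b, c.
So |H| = 3.
A ground atom is a predicate applied to a tuple of terms from H, so the count is the sum over predicates of |H|^arity:
  r: 3^3 = 27;  p: 3^2 = 9
Total ground atoms: 27 + 9 = 36.

36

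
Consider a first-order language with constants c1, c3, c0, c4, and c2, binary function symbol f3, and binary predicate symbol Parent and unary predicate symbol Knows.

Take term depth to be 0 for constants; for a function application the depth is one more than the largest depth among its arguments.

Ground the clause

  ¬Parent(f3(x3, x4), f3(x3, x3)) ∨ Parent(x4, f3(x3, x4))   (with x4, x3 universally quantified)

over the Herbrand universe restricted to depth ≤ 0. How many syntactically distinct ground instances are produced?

Ground terms of depth ≤ 0:
  If N_k denotes the number of depth-≤k ground terms, the 5 constants give N_0 = 5, and each function symbol of arity r contributes N_{k-1}^r new terms at level k: N_k = 5 + N_{k-1}^2.
  N_0 = 5
  Explicitly: c1, c3, c0, c4, c2.
So there are 5 ground terms available for substitution.
There are 2 variables to instantiate (x4, x3), each occurring in at least one literal, so different choices give different ground instances.
Number of ground instances = 5^2 = 25.

25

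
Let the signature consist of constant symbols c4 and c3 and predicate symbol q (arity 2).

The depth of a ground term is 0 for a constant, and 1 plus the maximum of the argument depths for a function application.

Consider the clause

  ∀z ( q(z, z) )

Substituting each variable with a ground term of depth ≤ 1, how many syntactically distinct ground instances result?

2

Ground terms of depth ≤ 1:
  With no function symbols every ground term is a constant, so there are exactly 2 ground terms at every depth bound.
  N_0 = 2
  N_1 = 2
So there are 2 ground terms available for substitution.
The variable z ranges independently over the available ground terms, and distinct assignments produce distinct instances.
Number of ground instances = 2.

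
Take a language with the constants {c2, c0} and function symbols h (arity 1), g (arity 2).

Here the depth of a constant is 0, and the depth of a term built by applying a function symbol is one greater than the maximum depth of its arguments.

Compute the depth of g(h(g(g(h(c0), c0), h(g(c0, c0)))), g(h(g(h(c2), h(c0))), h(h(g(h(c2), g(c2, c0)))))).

depth(h(c0)) = 1 + depth(c0) = 1 + 0 = 1
depth(g(h(c0), c0)) = 1 + max(1, 0) = 2
depth(g(c0, c0)) = 1 + max(0, 0) = 1
depth(h(g(c0, c0))) = 1 + depth(g(c0, c0)) = 1 + 1 = 2
depth(g(g(h(c0), c0), h(g(c0, c0)))) = 1 + max(2, 2) = 3
depth(h(g(g(h(c0), c0), h(g(c0, c0))))) = 1 + depth(g(g(h(c0), c0), h(g(c0, c0)))) = 1 + 3 = 4
depth(h(c2)) = 1 + depth(c2) = 1 + 0 = 1
depth(g(h(c2), h(c0))) = 1 + max(1, 1) = 2
depth(h(g(h(c2), h(c0)))) = 1 + depth(g(h(c2), h(c0))) = 1 + 2 = 3
depth(g(c2, c0)) = 1 + max(0, 0) = 1
depth(g(h(c2), g(c2, c0))) = 1 + max(1, 1) = 2
depth(h(g(h(c2), g(c2, c0)))) = 1 + depth(g(h(c2), g(c2, c0))) = 1 + 2 = 3
depth(h(h(g(h(c2), g(c2, c0))))) = 1 + depth(h(g(h(c2), g(c2, c0)))) = 1 + 3 = 4
depth(g(h(g(h(c2), h(c0))), h(h(g(h(c2), g(c2, c0)))))) = 1 + max(3, 4) = 5
depth(g(h(g(g(h(c0), c0), h(g(c0, c0)))), g(h(g(h(c2), h(c0))), h(h(g(h(c2), g(c2, c0))))))) = 1 + max(4, 5) = 6

6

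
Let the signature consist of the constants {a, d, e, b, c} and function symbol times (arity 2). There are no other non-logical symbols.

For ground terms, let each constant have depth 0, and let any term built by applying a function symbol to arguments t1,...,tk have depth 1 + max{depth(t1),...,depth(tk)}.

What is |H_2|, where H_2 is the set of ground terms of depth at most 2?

905

Let N_k = |{terms of depth ≤ k}|. Then N_0 = 5 and N_k = 5 + N_{k-1}^2 for k ≥ 1 (one summand per function symbol, arity giving the exponent).
N_0 = 5
N_1 = 5 + 5^2 = 30
N_2 = 5 + 30^2 = 905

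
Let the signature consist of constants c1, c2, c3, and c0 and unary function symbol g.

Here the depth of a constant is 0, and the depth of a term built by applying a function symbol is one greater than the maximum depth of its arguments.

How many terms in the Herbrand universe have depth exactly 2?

If N_k denotes the number of depth-≤k ground terms, the 4 constants give N_0 = 4, and each function symbol of arity r contributes N_{k-1}^r new terms at level k: N_k = 4 + N_{k-1}.
N_0 = 4
N_1 = 4 + 4 = 8
N_2 = 4 + 8 = 12
Terms of depth exactly 2: N_2 − N_1 = 12 − 8 = 4.

4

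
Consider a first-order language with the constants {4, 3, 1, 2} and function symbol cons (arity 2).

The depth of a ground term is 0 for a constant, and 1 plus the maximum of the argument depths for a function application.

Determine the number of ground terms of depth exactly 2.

Let N_k count ground terms of depth at most k. Each non-constant term of depth ≤ k is some function symbol applied to depth-≤(k−1) arguments, giving N_k = 4 + N_{k-1}^2.
N_0 = 4
N_1 = 4 + 4^2 = 20
N_2 = 4 + 20^2 = 404
Terms of depth exactly 2: N_2 − N_1 = 404 − 20 = 384.

384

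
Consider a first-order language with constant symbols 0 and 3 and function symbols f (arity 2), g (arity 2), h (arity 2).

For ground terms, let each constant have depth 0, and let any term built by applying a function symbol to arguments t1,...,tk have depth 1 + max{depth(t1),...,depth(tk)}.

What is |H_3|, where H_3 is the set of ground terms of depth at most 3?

If N_k denotes the number of depth-≤k ground terms, the 2 constants give N_0 = 2, and each function symbol of arity r contributes N_{k-1}^r new terms at level k: N_k = 2 + N_{k-1}^2 + N_{k-1}^2 + N_{k-1}^2.
N_0 = 2
N_1 = 2 + 2^2 + 2^2 + 2^2 = 14
N_2 = 2 + 14^2 + 14^2 + 14^2 = 590
N_3 = 2 + 590^2 + 590^2 + 590^2 = 1044302

1044302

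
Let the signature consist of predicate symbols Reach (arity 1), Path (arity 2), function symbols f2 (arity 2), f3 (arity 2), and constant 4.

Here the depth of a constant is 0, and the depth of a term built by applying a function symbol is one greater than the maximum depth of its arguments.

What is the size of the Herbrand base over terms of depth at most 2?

First count ground terms of depth ≤ 2.
Let N_k = |{terms of depth ≤ k}|. Then N_0 = 1 and N_k = 1 + N_{k-1}^2 + N_{k-1}^2 for k ≥ 1 (one summand per function symbol, arity giving the exponent).
N_0 = 1
N_1 = 1 + 1^2 + 1^2 = 3
N_2 = 1 + 3^2 + 3^2 = 19
So |H| = 19.
Ground atoms are formed by filling each argument slot of a predicate with a term from H, so an r-ary predicate gives |H|^r atoms:
  Reach: 19;  Path: 19^2 = 361
Total ground atoms: 19 + 361 = 380.

380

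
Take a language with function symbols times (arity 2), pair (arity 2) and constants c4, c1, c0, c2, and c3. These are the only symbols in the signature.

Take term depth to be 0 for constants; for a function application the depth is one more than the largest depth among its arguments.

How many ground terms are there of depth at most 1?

55

If N_k denotes the number of depth-≤k ground terms, the 5 constants give N_0 = 5, and each function symbol of arity r contributes N_{k-1}^r new terms at level k: N_k = 5 + N_{k-1}^2 + N_{k-1}^2.
N_0 = 5
N_1 = 5 + 5^2 + 5^2 = 55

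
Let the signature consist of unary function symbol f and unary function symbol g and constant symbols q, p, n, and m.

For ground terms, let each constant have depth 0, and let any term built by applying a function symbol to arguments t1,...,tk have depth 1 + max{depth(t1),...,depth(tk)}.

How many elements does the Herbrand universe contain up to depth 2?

28

Let N_k = |{terms of depth ≤ k}|. Then N_0 = 4 and N_k = 4 + N_{k-1} + N_{k-1} for k ≥ 1 (one summand per function symbol, arity giving the exponent).
N_0 = 4
N_1 = 4 + 4 + 4 = 12
N_2 = 4 + 12 + 12 = 28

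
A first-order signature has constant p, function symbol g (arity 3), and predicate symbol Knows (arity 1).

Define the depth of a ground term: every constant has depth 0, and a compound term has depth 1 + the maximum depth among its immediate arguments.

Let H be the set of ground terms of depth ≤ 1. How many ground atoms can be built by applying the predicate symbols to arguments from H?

First count ground terms of depth ≤ 1.
Let N_k count ground terms of depth at most k. Each non-constant term of depth ≤ k is some function symbol applied to depth-≤(k−1) arguments, giving N_k = 1 + N_{k-1}^3.
N_0 = 1
N_1 = 1 + 1^3 = 2
Explicitly: p, g(p, p, p).
So |H| = 2.
Ground atoms are formed by filling each argument slot of a predicate with a term from H, so an r-ary predicate gives |H|^r atoms:
  Knows: 2
Total ground atoms: 2.

2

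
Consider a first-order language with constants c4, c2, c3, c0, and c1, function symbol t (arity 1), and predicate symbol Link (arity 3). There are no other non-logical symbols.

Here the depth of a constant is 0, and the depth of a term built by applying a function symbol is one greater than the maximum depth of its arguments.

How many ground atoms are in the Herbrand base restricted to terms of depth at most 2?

3375

First count ground terms of depth ≤ 2.
Count level by level. With function symbols t/1, the terms of depth ≤ k are the 5 constants together with each function applied to depth-≤(k−1) tuples, so N_k = 5 + N_{k-1}.
N_0 = 5
N_1 = 5 + 5 = 10
N_2 = 5 + 10 = 15
So |H| = 15.
A ground atom is a predicate applied to a tuple of terms from H, so the count is the sum over predicates of |H|^arity:
  Link: 15^3 = 3375
Total ground atoms: 3375.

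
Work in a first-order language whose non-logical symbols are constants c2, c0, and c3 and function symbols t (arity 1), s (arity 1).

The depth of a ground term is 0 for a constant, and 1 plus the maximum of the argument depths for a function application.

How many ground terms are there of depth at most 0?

3

Let N_k = |{terms of depth ≤ k}|. Then N_0 = 3 and N_k = 3 + N_{k-1} + N_{k-1} for k ≥ 1 (one summand per function symbol, arity giving the exponent).
N_0 = 3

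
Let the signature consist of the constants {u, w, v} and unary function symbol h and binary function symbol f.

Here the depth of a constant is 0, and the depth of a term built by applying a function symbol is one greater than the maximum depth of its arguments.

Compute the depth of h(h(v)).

depth(h(v)) = 1 + depth(v) = 1 + 0 = 1
depth(h(h(v))) = 1 + depth(h(v)) = 1 + 1 = 2

2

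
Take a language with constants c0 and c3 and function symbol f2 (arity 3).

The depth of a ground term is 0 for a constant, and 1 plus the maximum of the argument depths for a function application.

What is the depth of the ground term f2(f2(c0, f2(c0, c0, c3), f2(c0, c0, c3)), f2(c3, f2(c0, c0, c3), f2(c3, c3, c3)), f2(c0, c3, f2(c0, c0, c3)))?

3

depth(f2(c0, c0, c3)) = 1 + max(0, 0, 0) = 1
depth(f2(c0, f2(c0, c0, c3), f2(c0, c0, c3))) = 1 + max(0, 1, 1) = 2
depth(f2(c3, c3, c3)) = 1 + max(0, 0, 0) = 1
depth(f2(c3, f2(c0, c0, c3), f2(c3, c3, c3))) = 1 + max(0, 1, 1) = 2
depth(f2(c0, c3, f2(c0, c0, c3))) = 1 + max(0, 0, 1) = 2
depth(f2(f2(c0, f2(c0, c0, c3), f2(c0, c0, c3)), f2(c3, f2(c0, c0, c3), f2(c3, c3, c3)), f2(c0, c3, f2(c0, c0, c3)))) = 1 + max(2, 2, 2) = 3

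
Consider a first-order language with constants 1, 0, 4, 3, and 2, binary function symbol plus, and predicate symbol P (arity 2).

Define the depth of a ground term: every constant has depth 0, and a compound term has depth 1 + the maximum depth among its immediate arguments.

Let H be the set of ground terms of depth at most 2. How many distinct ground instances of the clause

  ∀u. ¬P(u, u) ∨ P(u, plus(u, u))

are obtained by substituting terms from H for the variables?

905

Ground terms of depth ≤ 2:
  Count level by level. With function symbols plus/2, the terms of depth ≤ k are the 5 constants together with each function applied to depth-≤(k−1) tuples, so N_k = 5 + N_{k-1}^2.
  N_0 = 5
  N_1 = 5 + 5^2 = 30
  N_2 = 5 + 30^2 = 905
So there are 905 ground terms available for substitution.
The clause has 1 distinct variable (u), which appears in the body. In the free term algebra distinct substitutions yield syntactically distinct ground instances.
Number of ground instances = 905.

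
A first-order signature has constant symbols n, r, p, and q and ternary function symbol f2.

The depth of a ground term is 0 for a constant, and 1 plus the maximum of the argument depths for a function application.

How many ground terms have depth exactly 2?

Write N_k for the number of ground terms of depth ≤ k. A term of depth ≤ k is either a constant or a function symbol applied to arguments of depth ≤ k−1, so N_k = 4 + N_{k-1}^3.
N_0 = 4
N_1 = 4 + 4^3 = 68
N_2 = 4 + 68^3 = 314436
Terms of depth exactly 2: N_2 − N_1 = 314436 − 68 = 314368.

314368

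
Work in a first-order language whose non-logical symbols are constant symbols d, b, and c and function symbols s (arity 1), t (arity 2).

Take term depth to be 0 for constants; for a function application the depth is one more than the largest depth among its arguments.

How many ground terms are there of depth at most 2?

243

Let N_k count ground terms of depth at most k. Each non-constant term of depth ≤ k is some function symbol applied to depth-≤(k−1) arguments, giving N_k = 3 + N_{k-1} + N_{k-1}^2.
N_0 = 3
N_1 = 3 + 3 + 3^2 = 15
N_2 = 3 + 15 + 15^2 = 243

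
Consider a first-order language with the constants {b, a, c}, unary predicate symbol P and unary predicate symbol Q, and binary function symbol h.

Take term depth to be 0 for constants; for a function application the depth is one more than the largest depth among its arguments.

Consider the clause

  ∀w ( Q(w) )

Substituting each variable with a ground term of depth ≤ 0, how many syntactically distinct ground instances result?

Ground terms of depth ≤ 0:
  Let N_k = |{terms of depth ≤ k}|. Then N_0 = 3 and N_k = 3 + N_{k-1}^2 for k ≥ 1 (one summand per function symbol, arity giving the exponent).
  N_0 = 3
So there are 3 ground terms available for substitution.
The variable w ranges independently over the available ground terms, and distinct assignments produce distinct instances.
Number of ground instances = 3.

3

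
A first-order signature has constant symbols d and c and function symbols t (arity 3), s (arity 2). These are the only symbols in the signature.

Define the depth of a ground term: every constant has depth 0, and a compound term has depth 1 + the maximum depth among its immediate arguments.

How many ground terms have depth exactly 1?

12

If N_k denotes the number of depth-≤k ground terms, the 2 constants give N_0 = 2, and each function symbol of arity r contributes N_{k-1}^r new terms at level k: N_k = 2 + N_{k-1}^3 + N_{k-1}^2.
N_0 = 2
N_1 = 2 + 2^3 + 2^2 = 14
Terms of depth exactly 1: N_1 − N_0 = 14 − 2 = 12.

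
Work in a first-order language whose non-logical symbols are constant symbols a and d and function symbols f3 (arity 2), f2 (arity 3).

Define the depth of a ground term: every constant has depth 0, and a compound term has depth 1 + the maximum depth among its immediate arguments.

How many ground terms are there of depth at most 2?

Write N_k for the number of ground terms of depth ≤ k. A term of depth ≤ k is either a constant or a function symbol applied to arguments of depth ≤ k−1, so N_k = 2 + N_{k-1}^2 + N_{k-1}^3.
N_0 = 2
N_1 = 2 + 2^2 + 2^3 = 14
N_2 = 2 + 14^2 + 14^3 = 2942

2942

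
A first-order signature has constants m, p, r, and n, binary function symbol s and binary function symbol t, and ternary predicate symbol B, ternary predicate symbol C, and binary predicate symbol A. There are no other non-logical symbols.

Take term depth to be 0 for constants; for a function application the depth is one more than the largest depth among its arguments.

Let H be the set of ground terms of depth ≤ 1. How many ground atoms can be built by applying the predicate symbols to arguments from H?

94608

First count ground terms of depth ≤ 1.
If N_k denotes the number of depth-≤k ground terms, the 4 constants give N_0 = 4, and each function symbol of arity r contributes N_{k-1}^r new terms at level k: N_k = 4 + N_{k-1}^2 + N_{k-1}^2.
N_0 = 4
N_1 = 4 + 4^2 + 4^2 = 36
So |H| = 36.
Each predicate of arity r yields |H|^r ground atoms (one per choice of an r-tuple from H):
  B: 36^3 = 46656;  C: 36^3 = 46656;  A: 36^2 = 1296
Total ground atoms: 46656 + 46656 + 1296 = 94608.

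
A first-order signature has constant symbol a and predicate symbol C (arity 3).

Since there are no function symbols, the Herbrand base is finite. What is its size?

1

With no function symbols, the Herbrand universe is just the 1 constant.
Ground atoms per predicate: C: 1^3 = 1.
Herbrand base size = 1 = 1.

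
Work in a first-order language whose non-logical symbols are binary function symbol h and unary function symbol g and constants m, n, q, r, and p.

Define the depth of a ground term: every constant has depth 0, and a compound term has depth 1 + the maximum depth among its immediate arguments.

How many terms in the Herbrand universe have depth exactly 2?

Let N_k = |{terms of depth ≤ k}|. Then N_0 = 5 and N_k = 5 + N_{k-1}^2 + N_{k-1} for k ≥ 1 (one summand per function symbol, arity giving the exponent).
N_0 = 5
N_1 = 5 + 5^2 + 5 = 35
N_2 = 5 + 35^2 + 35 = 1265
Terms of depth exactly 2: N_2 − N_1 = 1265 − 35 = 1230.

1230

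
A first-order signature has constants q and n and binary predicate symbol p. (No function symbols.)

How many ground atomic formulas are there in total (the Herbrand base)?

4

With no function symbols, the Herbrand universe is just the 2 constants.
Ground atoms per predicate: p: 2^2 = 4.
Herbrand base size = 4 = 4.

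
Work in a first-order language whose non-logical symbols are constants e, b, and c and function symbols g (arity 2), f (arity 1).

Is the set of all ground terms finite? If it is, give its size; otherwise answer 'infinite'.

infinite

The signature has at least one function symbol (g, arity 2) and at least one constant (e).
Iterating g gives infinitely many distinct ground terms: e, g(e, e), g(g(e, e), g(e, e)), ...
So the Herbrand universe is infinite.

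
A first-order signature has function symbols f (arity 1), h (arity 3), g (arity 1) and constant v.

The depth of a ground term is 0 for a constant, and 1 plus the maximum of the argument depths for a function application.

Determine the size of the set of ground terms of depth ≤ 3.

If N_k denotes the number of depth-≤k ground terms, the 1 constant gives N_0 = 1, and each function symbol of arity r contributes N_{k-1}^r new terms at level k: N_k = 1 + N_{k-1} + N_{k-1}^3 + N_{k-1}.
N_0 = 1
N_1 = 1 + 1 + 1^3 + 1 = 4
N_2 = 1 + 4 + 4^3 + 4 = 73
N_3 = 1 + 73 + 73^3 + 73 = 389164

389164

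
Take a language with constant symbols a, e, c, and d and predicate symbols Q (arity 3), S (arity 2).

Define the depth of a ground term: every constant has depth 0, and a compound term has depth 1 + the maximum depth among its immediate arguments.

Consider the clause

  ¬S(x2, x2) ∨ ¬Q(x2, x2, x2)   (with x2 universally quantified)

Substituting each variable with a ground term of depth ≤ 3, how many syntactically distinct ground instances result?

Ground terms of depth ≤ 3:
  With no function symbols every ground term is a constant, so there are exactly 4 ground terms at every depth bound.
  N_0 = 4
  N_1 = 4
  N_2 = 4
  N_3 = 4
So there are 4 ground terms available for substitution.
The clause has 1 distinct variable (x2), which appears in the body. In the free term algebra distinct substitutions yield syntactically distinct ground instances.
Number of ground instances = 4.

4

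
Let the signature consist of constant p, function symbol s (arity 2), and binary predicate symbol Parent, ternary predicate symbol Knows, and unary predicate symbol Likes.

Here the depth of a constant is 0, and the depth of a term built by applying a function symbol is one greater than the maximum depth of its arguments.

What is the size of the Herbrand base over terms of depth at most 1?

14

First count ground terms of depth ≤ 1.
If N_k denotes the number of depth-≤k ground terms, the 1 constant gives N_0 = 1, and each function symbol of arity r contributes N_{k-1}^r new terms at level k: N_k = 1 + N_{k-1}^2.
N_0 = 1
N_1 = 1 + 1^2 = 2
So |H| = 2.
A ground atom is a predicate applied to a tuple of terms from H, so the count is the sum over predicates of |H|^arity:
  Parent: 2^2 = 4;  Knows: 2^3 = 8;  Likes: 2
Total ground atoms: 4 + 8 + 2 = 14.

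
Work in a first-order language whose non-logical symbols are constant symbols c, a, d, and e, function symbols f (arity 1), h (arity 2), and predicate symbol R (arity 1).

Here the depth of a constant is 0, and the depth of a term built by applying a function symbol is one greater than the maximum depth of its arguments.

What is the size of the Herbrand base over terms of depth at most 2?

604

First count ground terms of depth ≤ 2.
Let N_k count ground terms of depth at most k. Each non-constant term of depth ≤ k is some function symbol applied to depth-≤(k−1) arguments, giving N_k = 4 + N_{k-1} + N_{k-1}^2.
N_0 = 4
N_1 = 4 + 4 + 4^2 = 24
N_2 = 4 + 24 + 24^2 = 604
So |H| = 604.
A ground atom is a predicate applied to a tuple of terms from H, so the count is the sum over predicates of |H|^arity:
  R: 604
Total ground atoms: 604.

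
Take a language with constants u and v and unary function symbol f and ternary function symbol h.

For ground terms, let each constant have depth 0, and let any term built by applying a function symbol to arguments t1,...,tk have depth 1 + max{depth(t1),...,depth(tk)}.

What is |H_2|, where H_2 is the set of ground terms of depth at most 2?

1742

If N_k denotes the number of depth-≤k ground terms, the 2 constants give N_0 = 2, and each function symbol of arity r contributes N_{k-1}^r new terms at level k: N_k = 2 + N_{k-1} + N_{k-1}^3.
N_0 = 2
N_1 = 2 + 2 + 2^3 = 12
N_2 = 2 + 12 + 12^3 = 1742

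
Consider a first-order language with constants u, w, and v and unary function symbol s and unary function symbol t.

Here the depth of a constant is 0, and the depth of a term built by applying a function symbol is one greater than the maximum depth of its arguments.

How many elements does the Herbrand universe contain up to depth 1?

9

Write N_k for the number of ground terms of depth ≤ k. A term of depth ≤ k is either a constant or a function symbol applied to arguments of depth ≤ k−1, so N_k = 3 + N_{k-1} + N_{k-1}.
N_0 = 3
N_1 = 3 + 3 + 3 = 9
Explicitly: u, w, v, s(u), s(w), s(v), t(u), t(w), t(v).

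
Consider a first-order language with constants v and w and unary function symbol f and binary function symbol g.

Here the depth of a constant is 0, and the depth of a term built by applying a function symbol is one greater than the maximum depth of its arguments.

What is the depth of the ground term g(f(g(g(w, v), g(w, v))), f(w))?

depth(g(w, v)) = 1 + max(0, 0) = 1
depth(g(g(w, v), g(w, v))) = 1 + max(1, 1) = 2
depth(f(g(g(w, v), g(w, v)))) = 1 + depth(g(g(w, v), g(w, v))) = 1 + 2 = 3
depth(f(w)) = 1 + depth(w) = 1 + 0 = 1
depth(g(f(g(g(w, v), g(w, v))), f(w))) = 1 + max(3, 1) = 4

4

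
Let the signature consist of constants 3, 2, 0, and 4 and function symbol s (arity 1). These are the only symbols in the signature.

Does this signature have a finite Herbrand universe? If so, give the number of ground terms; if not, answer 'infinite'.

The signature has at least one function symbol (s, arity 1) and at least one constant (3).
Iterating s gives infinitely many distinct ground terms: 3, s(3), s(s(3)), ...
So the Herbrand universe is infinite.

infinite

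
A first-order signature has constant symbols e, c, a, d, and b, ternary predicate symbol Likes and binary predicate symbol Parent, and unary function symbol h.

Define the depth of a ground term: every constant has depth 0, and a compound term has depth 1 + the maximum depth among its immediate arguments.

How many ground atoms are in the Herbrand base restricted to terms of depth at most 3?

First count ground terms of depth ≤ 3.
If N_k denotes the number of depth-≤k ground terms, the 5 constants give N_0 = 5, and each function symbol of arity r contributes N_{k-1}^r new terms at level k: N_k = 5 + N_{k-1}.
N_0 = 5
N_1 = 5 + 5 = 10
N_2 = 5 + 10 = 15
N_3 = 5 + 15 = 20
So |H| = 20.
Ground atoms are formed by filling each argument slot of a predicate with a term from H, so an r-ary predicate gives |H|^r atoms:
  Likes: 20^3 = 8000;  Parent: 20^2 = 400
Total ground atoms: 8000 + 400 = 8400.

8400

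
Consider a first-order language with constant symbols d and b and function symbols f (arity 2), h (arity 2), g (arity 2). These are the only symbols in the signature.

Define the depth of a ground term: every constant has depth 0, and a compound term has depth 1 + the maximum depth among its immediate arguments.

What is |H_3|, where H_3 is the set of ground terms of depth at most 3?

1044302

Write N_k for the number of ground terms of depth ≤ k. A term of depth ≤ k is either a constant or a function symbol applied to arguments of depth ≤ k−1, so N_k = 2 + N_{k-1}^2 + N_{k-1}^2 + N_{k-1}^2.
N_0 = 2
N_1 = 2 + 2^2 + 2^2 + 2^2 = 14
N_2 = 2 + 14^2 + 14^2 + 14^2 = 590
N_3 = 2 + 590^2 + 590^2 + 590^2 = 1044302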